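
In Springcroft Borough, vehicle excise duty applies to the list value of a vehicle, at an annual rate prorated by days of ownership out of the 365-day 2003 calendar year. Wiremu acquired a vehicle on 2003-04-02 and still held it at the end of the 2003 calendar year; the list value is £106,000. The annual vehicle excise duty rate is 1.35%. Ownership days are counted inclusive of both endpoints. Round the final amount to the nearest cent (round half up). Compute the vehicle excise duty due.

Days held (2003-04-02 to 2003-12-31): 274 out of 365
Tax = £106,000 × 1.35% × 274/365 = £1,074.2301

£1,074.23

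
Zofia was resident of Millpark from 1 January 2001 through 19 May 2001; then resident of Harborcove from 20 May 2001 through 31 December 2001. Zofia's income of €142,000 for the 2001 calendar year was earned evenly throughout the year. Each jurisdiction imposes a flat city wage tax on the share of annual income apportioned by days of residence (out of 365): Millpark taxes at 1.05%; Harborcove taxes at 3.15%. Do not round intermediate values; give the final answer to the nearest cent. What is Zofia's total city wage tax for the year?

€3,337.39

Millpark, 1 January – 19 May 2001: 139 days → €142,000 × 1.05% × 139/365 = €567.8055
Harborcove, 20 May – 31 December 2001: 226 days → €142,000 × 3.15% × 226/365 = €2,769.5836
Total = €3,337.3890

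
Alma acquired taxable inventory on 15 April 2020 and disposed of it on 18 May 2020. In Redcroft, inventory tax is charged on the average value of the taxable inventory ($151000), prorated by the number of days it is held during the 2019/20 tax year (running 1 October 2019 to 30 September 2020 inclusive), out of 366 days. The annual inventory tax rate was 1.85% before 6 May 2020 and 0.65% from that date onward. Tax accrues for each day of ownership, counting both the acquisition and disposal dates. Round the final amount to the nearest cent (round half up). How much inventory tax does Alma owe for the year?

15 April – 5 May 2020: 21 days at 1.85% → $151000 × 1.85% × 21/366 = $160.2828
6 May – 18 May 2020: 13 days at 0.65% → $151000 × 0.65% × 13/366 = $34.8620
Total = $195.1448

$195.14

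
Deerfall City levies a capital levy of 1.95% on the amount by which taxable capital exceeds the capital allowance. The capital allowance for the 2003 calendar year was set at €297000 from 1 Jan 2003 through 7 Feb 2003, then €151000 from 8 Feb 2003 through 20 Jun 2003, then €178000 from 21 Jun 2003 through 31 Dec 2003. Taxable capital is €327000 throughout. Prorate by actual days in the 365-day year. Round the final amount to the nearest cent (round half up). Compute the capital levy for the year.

1 Jan – 7 Feb 2003: 38 days, exemption €297000 → (€327000 − €297000) × 1.95% × 38/365 = €60.9041
8 Feb – 20 Jun 2003: 133 days, exemption €151000 → (€327000 − €151000) × 1.95% × 133/365 = €1250.5644
21 Jun – 31 Dec 2003: 194 days, exemption €178000 → (€327000 − €178000) × 1.95% × 194/365 = €1544.2932
Total = €2855.7616

€2855.76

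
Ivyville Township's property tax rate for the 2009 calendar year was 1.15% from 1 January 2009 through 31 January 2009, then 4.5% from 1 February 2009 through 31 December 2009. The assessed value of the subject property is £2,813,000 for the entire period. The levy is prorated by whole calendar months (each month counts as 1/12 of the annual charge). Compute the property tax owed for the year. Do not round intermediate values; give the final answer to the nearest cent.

1 January – 31 January 2009: 1 month at 1.15% → £2,813,000 × 1.15% × 1/12 = £2,695.7917
1 February – 31 December 2009: 11 months at 4.5% → £2,813,000 × 4.5% × 11/12 = £116,036.2500
Total = £118,732.0417

£118,732.04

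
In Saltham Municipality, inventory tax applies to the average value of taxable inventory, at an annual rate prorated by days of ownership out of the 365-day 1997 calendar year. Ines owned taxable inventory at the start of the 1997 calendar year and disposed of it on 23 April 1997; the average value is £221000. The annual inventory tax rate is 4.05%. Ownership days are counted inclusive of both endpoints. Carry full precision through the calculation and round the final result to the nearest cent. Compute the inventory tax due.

£2770.98

Days held (1 January – 23 April 1997): 113 out of 365
Tax = £221000 × 4.05% × 113/365 = £2770.9767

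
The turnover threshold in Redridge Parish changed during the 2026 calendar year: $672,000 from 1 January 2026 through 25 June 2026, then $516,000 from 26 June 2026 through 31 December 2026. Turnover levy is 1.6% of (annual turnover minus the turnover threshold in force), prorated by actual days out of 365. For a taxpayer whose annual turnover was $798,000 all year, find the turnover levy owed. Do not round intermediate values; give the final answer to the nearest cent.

$3,308.45

1 January – 25 June 2026: 176 days, exemption $672,000 → ($798,000 − $672,000) × 1.6% × 176/365 = $972.0986
26 June – 31 December 2026: 189 days, exemption $516,000 → ($798,000 − $516,000) × 1.6% × 189/365 = $2,336.3507
Total = $3,308.4493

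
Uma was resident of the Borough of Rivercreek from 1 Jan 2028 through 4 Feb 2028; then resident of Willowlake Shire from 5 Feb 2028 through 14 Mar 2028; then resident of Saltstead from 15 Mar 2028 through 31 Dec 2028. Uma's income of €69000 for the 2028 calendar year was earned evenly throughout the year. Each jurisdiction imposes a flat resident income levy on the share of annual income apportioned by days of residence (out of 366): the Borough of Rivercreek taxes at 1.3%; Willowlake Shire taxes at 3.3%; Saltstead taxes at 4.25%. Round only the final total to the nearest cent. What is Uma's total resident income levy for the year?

The Borough of Rivercreek, 1 Jan – 4 Feb 2028: 35 days → €69000 × 1.3% × 35/366 = €85.7787
Willowlake Shire, 5 Feb – 14 Mar 2028: 39 days → €69000 × 3.3% × 39/366 = €242.6311
Saltstead, 15 Mar – 31 Dec 2028: 292 days → €69000 × 4.25% × 292/366 = €2339.5902
Total = €2668.0000

€2668.00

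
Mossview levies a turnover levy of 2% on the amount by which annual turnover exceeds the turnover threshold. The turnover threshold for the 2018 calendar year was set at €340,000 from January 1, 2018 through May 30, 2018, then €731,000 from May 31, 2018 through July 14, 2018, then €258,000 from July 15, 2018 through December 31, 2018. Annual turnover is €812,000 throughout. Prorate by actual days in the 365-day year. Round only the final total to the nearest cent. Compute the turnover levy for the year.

January 1 – May 30, 2018: 150 days, exemption €340,000 → (€812,000 − €340,000) × 2% × 150/365 = €3,879.4521
May 31 – July 14, 2018: 45 days, exemption €731,000 → (€812,000 − €731,000) × 2% × 45/365 = €199.7260
July 15 – December 31, 2018: 170 days, exemption €258,000 → (€812,000 − €258,000) × 2% × 170/365 = €5,160.5479
Total = €9,239.7260

€9,239.73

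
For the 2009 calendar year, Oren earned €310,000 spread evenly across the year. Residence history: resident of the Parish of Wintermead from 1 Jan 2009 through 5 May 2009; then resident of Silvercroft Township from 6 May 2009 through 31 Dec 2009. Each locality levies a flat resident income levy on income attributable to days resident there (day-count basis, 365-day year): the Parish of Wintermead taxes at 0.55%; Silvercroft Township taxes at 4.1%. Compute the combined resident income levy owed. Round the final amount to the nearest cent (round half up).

€8,941.16

The Parish of Wintermead, 1 Jan – 5 May 2009: 125 days → €310,000 × 0.55% × 125/365 = €583.9041
Silvercroft Township, 6 May – 31 Dec 2009: 240 days → €310,000 × 4.1% × 240/365 = €8,357.2603
Total = €8,941.1644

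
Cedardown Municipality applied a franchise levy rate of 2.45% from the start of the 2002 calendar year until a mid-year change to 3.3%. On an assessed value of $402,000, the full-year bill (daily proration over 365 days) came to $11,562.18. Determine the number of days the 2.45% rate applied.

182 days

Let d = days at the first rate; then 365 − d days at the second rate.
$402,000 × [2.45%·d + 3.3%·(365−d)] / 365 = $11,562.18
Solving gives d = 182, so the new rate took effect on 2 July 2002.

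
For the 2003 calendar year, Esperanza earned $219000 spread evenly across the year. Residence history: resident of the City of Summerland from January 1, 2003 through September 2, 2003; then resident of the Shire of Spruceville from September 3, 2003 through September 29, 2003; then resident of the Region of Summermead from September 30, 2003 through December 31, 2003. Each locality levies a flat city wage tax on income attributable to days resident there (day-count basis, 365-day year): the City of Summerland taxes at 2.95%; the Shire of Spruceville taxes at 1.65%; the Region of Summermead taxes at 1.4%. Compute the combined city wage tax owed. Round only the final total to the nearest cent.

The City of Summerland, January 1 – September 2, 2003: 245 days → $219000 × 2.95% × 245/365 = $4336.5000
The Shire of Spruceville, September 3 – September 29, 2003: 27 days → $219000 × 1.65% × 27/365 = $267.3000
The Region of Summermead, September 30 – December 31, 2003: 93 days → $219000 × 1.4% × 93/365 = $781.2000
Total = $5385.0000

$5385.00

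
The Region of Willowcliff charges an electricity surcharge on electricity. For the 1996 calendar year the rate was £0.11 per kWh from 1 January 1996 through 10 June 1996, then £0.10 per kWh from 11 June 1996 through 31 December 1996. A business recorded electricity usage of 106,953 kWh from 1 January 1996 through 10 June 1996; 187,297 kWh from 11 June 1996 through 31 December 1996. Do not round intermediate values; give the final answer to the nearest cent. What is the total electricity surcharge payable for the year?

£30,494.53

1 January – 10 June 1996: 106,953 kWh at £0.11/kWh → £11,764.83
11 June – 31 December 1996: 187,297 kWh at £0.10/kWh → £18,729.70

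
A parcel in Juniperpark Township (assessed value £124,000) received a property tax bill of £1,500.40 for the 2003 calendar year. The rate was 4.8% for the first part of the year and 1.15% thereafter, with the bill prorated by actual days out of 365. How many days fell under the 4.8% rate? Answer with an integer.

Let d = days at the first rate; then 365 − d days at the second rate.
£124,000 × [4.8%·d + 1.15%·(365−d)] / 365 = £1,500.40
Solving gives d = 6, so the new rate took effect on January 7, 2003.

6 days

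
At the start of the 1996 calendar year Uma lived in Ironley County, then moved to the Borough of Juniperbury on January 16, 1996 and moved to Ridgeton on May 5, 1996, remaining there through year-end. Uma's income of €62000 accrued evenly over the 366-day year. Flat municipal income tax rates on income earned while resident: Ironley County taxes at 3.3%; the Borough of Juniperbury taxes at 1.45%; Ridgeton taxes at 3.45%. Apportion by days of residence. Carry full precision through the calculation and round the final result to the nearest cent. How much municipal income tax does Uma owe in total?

Ironley County, January 1 – January 15, 1996: 15 days → €62000 × 3.3% × 15/366 = €83.8525
The Borough of Juniperbury, January 16 – May 4, 1996: 110 days → €62000 × 1.45% × 110/366 = €270.1913
Ridgeton, May 5 – December 31, 1996: 241 days → €62000 × 3.45% × 241/366 = €1408.4672
Total = €1762.5109

€1762.51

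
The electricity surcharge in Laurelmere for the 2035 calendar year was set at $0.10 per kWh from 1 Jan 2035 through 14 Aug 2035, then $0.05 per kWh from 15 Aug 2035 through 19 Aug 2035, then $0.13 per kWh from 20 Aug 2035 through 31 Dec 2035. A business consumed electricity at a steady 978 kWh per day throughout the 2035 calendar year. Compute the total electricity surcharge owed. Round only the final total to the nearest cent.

$39,384.06

1 Jan – 14 Aug 2035: 226 days × 978 kWh/day = 221,028 kWh at $0.10/kWh → $22,102.80
15 Aug – 19 Aug 2035: 5 days × 978 kWh/day = 4,890 kWh at $0.05/kWh → $244.50
20 Aug – 31 Dec 2035: 134 days × 978 kWh/day = 131,052 kWh at $0.13/kWh → $17,036.76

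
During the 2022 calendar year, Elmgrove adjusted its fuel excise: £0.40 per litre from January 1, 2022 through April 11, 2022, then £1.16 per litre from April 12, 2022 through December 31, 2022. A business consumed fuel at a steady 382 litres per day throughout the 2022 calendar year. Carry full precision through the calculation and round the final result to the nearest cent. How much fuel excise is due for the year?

£132,416.48

January 1 – April 11, 2022: 101 days × 382 litres/day = 38,582 litres at £0.40/litre → £15,432.80
April 12 – December 31, 2022: 264 days × 382 litres/day = 100,848 litres at £1.16/litre → £116,983.68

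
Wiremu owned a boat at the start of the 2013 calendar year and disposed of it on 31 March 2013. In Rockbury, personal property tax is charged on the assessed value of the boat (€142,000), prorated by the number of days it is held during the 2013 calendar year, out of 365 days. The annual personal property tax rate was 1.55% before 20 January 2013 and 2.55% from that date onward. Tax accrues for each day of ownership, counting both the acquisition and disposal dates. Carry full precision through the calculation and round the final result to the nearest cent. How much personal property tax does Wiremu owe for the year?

€818.93

1 January – 19 January 2013: 19 days at 1.55% → €142,000 × 1.55% × 19/365 = €114.5726
20 January – 31 March 2013: 71 days at 2.55% → €142,000 × 2.55% × 71/365 = €704.3589
Total = €818.9315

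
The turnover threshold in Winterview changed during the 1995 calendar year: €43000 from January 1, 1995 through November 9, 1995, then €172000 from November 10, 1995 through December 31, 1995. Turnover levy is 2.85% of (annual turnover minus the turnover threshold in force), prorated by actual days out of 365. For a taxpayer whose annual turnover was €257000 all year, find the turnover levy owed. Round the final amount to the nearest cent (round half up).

€5575.22

January 1 – November 9, 1995: 313 days, exemption €43000 → (€257000 − €43000) × 2.85% × 313/365 = €5230.1014
November 10 – December 31, 1995: 52 days, exemption €172000 → (€257000 − €172000) × 2.85% × 52/365 = €345.1233
Total = €5575.2247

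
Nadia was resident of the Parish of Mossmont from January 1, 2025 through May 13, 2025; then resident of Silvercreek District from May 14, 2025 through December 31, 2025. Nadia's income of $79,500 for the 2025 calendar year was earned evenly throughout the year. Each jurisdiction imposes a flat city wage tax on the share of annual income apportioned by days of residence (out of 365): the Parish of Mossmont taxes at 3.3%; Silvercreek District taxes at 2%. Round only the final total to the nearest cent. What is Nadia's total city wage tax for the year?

$1,966.59

The Parish of Mossmont, January 1 – May 13, 2025: 133 days → $79,500 × 3.3% × 133/365 = $955.9603
Silvercreek District, May 14 – December 31, 2025: 232 days → $79,500 × 2% × 232/365 = $1,010.6301
Total = $1,966.5904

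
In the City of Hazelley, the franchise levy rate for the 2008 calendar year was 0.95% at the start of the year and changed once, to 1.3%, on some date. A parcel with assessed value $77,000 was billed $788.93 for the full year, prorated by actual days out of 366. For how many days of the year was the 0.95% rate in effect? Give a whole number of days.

Let d = days at the first rate; then 366 − d days at the second rate.
$77,000 × [0.95%·d + 1.3%·(366−d)] / 366 = $788.93
Solving gives d = 288, so the new rate took effect on 15 October 2008.

288 days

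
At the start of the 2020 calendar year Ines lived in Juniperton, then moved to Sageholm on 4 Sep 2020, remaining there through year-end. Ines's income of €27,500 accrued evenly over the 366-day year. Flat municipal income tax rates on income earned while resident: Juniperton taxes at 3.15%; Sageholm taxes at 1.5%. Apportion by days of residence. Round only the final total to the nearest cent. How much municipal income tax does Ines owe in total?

Juniperton, 1 Jan – 3 Sep 2020: 247 days → €27,500 × 3.15% × 247/366 = €584.6004
Sageholm, 4 Sep – 31 Dec 2020: 119 days → €27,500 × 1.5% × 119/366 = €134.1189
Total = €718.7193

€718.72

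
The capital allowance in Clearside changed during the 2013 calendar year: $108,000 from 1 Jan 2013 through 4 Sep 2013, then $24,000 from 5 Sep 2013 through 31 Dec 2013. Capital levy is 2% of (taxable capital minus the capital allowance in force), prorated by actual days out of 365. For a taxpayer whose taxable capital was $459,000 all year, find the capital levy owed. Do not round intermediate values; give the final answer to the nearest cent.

1 Jan – 4 Sep 2013: 247 days, exemption $108,000 → ($459,000 − $108,000) × 2% × 247/365 = $4,750.5205
5 Sep – 31 Dec 2013: 118 days, exemption $24,000 → ($459,000 − $24,000) × 2% × 118/365 = $2,812.6027
Total = $7,563.1233

$7,563.12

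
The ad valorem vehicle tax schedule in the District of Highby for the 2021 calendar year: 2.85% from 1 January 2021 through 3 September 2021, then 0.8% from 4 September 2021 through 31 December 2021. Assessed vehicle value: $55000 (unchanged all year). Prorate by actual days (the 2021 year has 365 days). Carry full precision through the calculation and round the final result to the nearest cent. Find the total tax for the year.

1 January – 3 September 2021: 246 days at 2.85% → $55000 × 2.85% × 246/365 = $1056.4521
4 September – 31 December 2021: 119 days at 0.8% → $55000 × 0.8% × 119/365 = $143.4521
Total = $1199.9041

$1199.90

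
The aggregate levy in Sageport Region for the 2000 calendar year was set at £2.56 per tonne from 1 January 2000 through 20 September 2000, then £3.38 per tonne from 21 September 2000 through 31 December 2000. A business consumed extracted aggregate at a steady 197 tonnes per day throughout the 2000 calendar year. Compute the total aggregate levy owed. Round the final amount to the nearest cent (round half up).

1 January – 20 September 2000: 264 days × 197 tonnes/day = 52,008 tonnes at £2.56/tonne → £133,140.48
21 September – 31 December 2000: 102 days × 197 tonnes/day = 20,094 tonnes at £3.38/tonne → £67,917.72

£201,058.20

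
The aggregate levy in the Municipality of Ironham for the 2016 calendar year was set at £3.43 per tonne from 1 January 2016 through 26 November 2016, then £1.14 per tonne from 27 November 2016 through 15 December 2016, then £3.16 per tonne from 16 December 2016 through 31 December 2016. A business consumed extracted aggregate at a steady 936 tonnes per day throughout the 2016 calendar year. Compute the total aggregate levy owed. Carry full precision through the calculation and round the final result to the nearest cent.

1 January – 26 November 2016: 331 days × 936 tonnes/day = 309,816 tonnes at £3.43/tonne → £1,062,668.88
27 November – 15 December 2016: 19 days × 936 tonnes/day = 17,784 tonnes at £1.14/tonne → £20,273.76
16 December – 31 December 2016: 16 days × 936 tonnes/day = 14,976 tonnes at £3.16/tonne → £47,324.16

£1,130,266.80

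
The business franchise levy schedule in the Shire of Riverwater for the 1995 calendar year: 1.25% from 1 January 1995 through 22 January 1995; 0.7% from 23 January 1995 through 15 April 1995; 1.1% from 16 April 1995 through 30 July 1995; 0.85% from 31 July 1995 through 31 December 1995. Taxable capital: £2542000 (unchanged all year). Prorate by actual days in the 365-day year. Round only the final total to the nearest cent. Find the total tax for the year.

1 January – 22 January 1995: 22 days at 1.25% → £2542000 × 1.25% × 22/365 = £1915.2055
23 January – 15 April 1995: 83 days at 0.7% → £2542000 × 0.7% × 83/365 = £4046.3068
16 April – 30 July 1995: 106 days at 1.1% → £2542000 × 1.1% × 106/365 = £8120.4712
31 July – 31 December 1995: 154 days at 0.85% → £2542000 × 0.85% × 154/365 = £9116.3781
Total = £23198.3616

£23198.36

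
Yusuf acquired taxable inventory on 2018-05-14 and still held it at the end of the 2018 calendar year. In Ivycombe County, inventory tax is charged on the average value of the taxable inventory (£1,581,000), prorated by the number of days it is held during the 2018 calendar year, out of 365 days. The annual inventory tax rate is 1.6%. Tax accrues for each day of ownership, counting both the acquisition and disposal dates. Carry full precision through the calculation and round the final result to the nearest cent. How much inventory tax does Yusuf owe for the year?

£16,078.55

Days held (2018-05-14 to 2018-12-31): 232 out of 365
Tax = £1,581,000 × 1.6% × 232/365 = £16,078.5534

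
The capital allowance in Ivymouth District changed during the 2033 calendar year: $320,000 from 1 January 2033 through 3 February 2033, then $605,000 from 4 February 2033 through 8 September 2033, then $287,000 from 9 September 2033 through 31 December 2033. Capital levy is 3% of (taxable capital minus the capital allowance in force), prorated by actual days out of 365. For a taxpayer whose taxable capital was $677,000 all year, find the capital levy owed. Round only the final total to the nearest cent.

1 January – 3 February 2033: 34 days, exemption $320,000 → ($677,000 − $320,000) × 3% × 34/365 = $997.6438
4 February – 8 September 2033: 217 days, exemption $605,000 → ($677,000 − $605,000) × 3% × 217/365 = $1,284.1644
9 September – 31 December 2033: 114 days, exemption $287,000 → ($677,000 − $287,000) × 3% × 114/365 = $3,654.2466
Total = $5,936.0548

$5,936.05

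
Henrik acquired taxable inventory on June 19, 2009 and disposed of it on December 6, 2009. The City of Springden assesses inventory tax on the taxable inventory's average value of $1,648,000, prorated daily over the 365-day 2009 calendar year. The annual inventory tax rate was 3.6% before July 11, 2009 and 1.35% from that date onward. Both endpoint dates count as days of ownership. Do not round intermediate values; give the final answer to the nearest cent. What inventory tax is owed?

June 19 – July 10, 2009: 22 days at 3.6% → $1,648,000 × 3.6% × 22/365 = $3,575.9342
July 11 – December 6, 2009: 149 days at 1.35% → $1,648,000 × 1.35% × 149/365 = $9,082.0603
Total = $12,657.9945

$12,657.99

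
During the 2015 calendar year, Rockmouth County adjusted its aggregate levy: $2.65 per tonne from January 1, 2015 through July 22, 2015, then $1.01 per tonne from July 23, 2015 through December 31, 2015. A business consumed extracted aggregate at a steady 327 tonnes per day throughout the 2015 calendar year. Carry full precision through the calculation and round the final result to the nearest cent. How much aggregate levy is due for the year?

$229413.39

January 1 – July 22, 2015: 203 days × 327 tonnes/day = 66,381 tonnes at $2.65/tonne → $175909.65
July 23 – December 31, 2015: 162 days × 327 tonnes/day = 52,974 tonnes at $1.01/tonne → $53503.74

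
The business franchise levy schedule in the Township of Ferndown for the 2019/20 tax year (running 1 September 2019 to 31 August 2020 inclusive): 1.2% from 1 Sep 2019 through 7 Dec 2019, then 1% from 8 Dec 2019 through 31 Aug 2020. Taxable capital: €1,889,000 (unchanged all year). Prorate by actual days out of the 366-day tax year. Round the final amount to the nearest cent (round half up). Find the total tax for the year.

1 Sep – 7 Dec 2019: 98 days at 1.2% → €1,889,000 × 1.2% × 98/366 = €6,069.5738
8 Dec 2019 – 31 Aug 2020: 268 days at 1% → €1,889,000 × 1% × 268/366 = €13,832.0219
Total = €19,901.5956

€19,901.60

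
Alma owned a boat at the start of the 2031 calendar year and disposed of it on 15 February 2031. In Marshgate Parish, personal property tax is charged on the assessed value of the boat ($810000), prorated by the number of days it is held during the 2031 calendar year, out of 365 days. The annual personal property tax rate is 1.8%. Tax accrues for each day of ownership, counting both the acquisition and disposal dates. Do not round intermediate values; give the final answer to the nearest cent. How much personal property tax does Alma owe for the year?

$1837.48

Days held (1 January – 15 February 2031): 46 out of 365
Tax = $810000 × 1.8% × 46/365 = $1837.4795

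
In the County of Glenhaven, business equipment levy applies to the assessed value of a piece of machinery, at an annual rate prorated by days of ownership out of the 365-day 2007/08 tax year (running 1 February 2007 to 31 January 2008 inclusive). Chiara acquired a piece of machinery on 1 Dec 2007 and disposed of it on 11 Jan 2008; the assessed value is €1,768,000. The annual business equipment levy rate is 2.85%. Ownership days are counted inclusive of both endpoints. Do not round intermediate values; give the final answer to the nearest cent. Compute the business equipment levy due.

Days held (1 Dec 2007 – 11 Jan 2008): 42 out of 365
Tax = €1,768,000 × 2.85% × 42/365 = €5,798.0712

€5,798.07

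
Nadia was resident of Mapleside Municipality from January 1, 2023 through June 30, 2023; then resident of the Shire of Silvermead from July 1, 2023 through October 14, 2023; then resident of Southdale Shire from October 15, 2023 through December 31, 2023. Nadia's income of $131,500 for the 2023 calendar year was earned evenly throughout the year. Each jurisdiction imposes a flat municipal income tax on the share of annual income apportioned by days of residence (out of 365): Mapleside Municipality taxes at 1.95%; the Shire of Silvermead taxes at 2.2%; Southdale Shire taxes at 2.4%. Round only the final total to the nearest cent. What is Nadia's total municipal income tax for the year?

Mapleside Municipality, January 1 – June 30, 2023: 181 days → $131,500 × 1.95% × 181/365 = $1,271.5870
The Shire of Silvermead, July 1 – October 14, 2023: 106 days → $131,500 × 2.2% × 106/365 = $840.1589
Southdale Shire, October 15 – December 31, 2023: 78 days → $131,500 × 2.4% × 78/365 = $674.4329
Total = $2,786.1788

$2,786.18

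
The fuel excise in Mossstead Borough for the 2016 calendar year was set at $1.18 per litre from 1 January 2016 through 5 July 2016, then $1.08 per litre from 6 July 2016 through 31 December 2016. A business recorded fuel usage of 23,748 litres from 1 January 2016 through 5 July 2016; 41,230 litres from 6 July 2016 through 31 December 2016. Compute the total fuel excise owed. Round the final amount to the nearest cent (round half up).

$72,551.04

1 January – 5 July 2016: 23,748 litres at $1.18/litre → $28,022.64
6 July – 31 December 2016: 41,230 litres at $1.08/litre → $44,528.40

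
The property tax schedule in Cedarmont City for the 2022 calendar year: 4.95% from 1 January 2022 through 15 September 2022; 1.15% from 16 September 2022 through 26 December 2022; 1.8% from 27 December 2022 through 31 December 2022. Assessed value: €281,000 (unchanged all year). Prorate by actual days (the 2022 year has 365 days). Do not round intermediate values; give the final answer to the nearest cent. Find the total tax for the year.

1 January – 15 September 2022: 258 days at 4.95% → €281,000 × 4.95% × 258/365 = €9,831.9205
16 September – 26 December 2022: 102 days at 1.15% → €281,000 × 1.15% × 102/365 = €903.0493
27 December – 31 December 2022: 5 days at 1.8% → €281,000 × 1.8% × 5/365 = €69.2877
Total = €10,804.2575

€10,804.26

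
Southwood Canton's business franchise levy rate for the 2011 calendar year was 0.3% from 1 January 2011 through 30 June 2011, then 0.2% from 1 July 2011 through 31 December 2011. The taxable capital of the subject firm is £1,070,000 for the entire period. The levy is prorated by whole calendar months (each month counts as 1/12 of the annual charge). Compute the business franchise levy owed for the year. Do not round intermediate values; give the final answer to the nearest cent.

£2,675.00

1 January – 30 June 2011: 6 months at 0.3% → £1,070,000 × 0.3% × 6/12 = £1,605.0000
1 July – 31 December 2011: 6 months at 0.2% → £1,070,000 × 0.2% × 6/12 = £1,070.0000
Total = £2,675.0000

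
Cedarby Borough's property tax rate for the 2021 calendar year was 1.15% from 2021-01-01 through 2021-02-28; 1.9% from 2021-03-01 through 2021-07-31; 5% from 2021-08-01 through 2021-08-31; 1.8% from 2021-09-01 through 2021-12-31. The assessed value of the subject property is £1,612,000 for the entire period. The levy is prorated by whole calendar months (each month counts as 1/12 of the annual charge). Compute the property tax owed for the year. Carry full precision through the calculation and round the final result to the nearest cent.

£32,240.00

2021-01-01 to 2021-02-28: 2 months at 1.15% → £1,612,000 × 1.15% × 2/12 = £3,089.6667
2021-03-01 to 2021-07-31: 5 months at 1.9% → £1,612,000 × 1.9% × 5/12 = £12,761.6667
2021-08-01 to 2021-08-31: 1 month at 5% → £1,612,000 × 5% × 1/12 = £6,716.6667
2021-09-01 to 2021-12-31: 4 months at 1.8% → £1,612,000 × 1.8% × 4/12 = £9,672.0000
Total = £32,240.0000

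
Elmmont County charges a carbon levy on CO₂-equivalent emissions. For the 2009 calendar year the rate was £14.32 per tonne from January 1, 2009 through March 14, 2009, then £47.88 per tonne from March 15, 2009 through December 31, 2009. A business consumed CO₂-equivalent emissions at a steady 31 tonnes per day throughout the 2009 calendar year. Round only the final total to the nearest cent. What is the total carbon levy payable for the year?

£465,815.92

January 1 – March 14, 2009: 73 days × 31 tonnes/day = 2,263 tonnes at £14.32/tonne → £32,406.16
March 15 – December 31, 2009: 292 days × 31 tonnes/day = 9,052 tonnes at £47.88/tonne → £433,409.76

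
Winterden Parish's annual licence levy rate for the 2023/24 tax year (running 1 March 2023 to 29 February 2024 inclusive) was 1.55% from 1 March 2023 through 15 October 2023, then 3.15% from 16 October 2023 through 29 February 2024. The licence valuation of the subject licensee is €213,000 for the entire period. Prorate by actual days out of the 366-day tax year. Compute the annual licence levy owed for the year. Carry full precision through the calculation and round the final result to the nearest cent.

1 March – 15 October 2023: 229 days at 1.55% → €213,000 × 1.55% × 229/366 = €2,065.6926
16 October 2023 – 29 February 2024: 137 days at 3.15% → €213,000 × 3.15% × 137/366 = €2,511.4795
Total = €4,577.1721

€4,577.17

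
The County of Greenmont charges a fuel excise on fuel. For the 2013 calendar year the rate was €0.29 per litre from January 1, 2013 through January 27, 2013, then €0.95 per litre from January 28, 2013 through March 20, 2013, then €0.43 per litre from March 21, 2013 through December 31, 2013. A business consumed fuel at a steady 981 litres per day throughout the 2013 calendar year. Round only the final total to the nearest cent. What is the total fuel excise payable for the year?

€176786.01

January 1 – January 27, 2013: 27 days × 981 litres/day = 26,487 litres at €0.29/litre → €7681.23
January 28 – March 20, 2013: 52 days × 981 litres/day = 51,012 litres at €0.95/litre → €48461.40
March 21 – December 31, 2013: 286 days × 981 litres/day = 280,566 litres at €0.43/litre → €120643.38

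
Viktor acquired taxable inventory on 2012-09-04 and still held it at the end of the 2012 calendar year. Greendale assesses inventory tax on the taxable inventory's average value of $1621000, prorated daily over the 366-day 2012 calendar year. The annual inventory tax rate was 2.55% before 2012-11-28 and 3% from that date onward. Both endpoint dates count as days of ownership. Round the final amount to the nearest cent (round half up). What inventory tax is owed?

$14117.32

2012-09-04 to 2012-11-27: 85 days at 2.55% → $1621000 × 2.55% × 85/366 = $9599.7746
2012-11-28 to 2012-12-31: 34 days at 3% → $1621000 × 3% × 34/366 = $4517.5410
Total = $14117.3156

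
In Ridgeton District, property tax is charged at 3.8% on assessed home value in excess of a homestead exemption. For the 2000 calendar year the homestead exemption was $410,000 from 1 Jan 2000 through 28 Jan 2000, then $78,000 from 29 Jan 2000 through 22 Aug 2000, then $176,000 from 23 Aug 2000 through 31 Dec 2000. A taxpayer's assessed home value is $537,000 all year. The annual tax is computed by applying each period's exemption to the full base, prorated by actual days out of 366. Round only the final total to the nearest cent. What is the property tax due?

1 Jan – 28 Jan 2000: 28 days, exemption $410,000 → ($537,000 − $410,000) × 3.8% × 28/366 = $369.2022
29 Jan – 22 Aug 2000: 207 days, exemption $78,000 → ($537,000 − $78,000) × 3.8% × 207/366 = $9,864.7377
23 Aug – 31 Dec 2000: 131 days, exemption $176,000 → ($537,000 − $176,000) × 3.8% × 131/366 = $4,909.9945
Total = $15,143.9344

$15,143.93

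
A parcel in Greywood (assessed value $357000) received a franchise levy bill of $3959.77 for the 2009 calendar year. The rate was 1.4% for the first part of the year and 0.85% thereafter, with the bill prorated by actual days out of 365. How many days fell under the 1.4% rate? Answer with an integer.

Let d = days at the first rate; then 365 − d days at the second rate.
$357000 × [1.4%·d + 0.85%·(365−d)] / 365 = $3959.77
Solving gives d = 172, so the new rate took effect on June 22, 2009.

172 days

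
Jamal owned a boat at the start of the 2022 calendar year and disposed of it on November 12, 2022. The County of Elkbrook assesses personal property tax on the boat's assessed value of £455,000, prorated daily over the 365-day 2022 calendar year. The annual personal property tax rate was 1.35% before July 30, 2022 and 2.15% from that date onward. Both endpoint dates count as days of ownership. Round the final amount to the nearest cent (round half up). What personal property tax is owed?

January 1 – July 29, 2022: 210 days at 1.35% → £455,000 × 1.35% × 210/365 = £3,534.0411
July 30 – November 12, 2022: 106 days at 2.15% → £455,000 × 2.15% × 106/365 = £2,840.9452
Total = £6,374.9863

£6,374.99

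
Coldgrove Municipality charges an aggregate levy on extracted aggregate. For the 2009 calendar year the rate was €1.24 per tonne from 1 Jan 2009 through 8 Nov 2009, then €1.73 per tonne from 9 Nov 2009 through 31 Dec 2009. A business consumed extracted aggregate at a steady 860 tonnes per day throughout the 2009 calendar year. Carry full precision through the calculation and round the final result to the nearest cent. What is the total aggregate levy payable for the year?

€411570.20

1 Jan – 8 Nov 2009: 312 days × 860 tonnes/day = 268,320 tonnes at €1.24/tonne → €332716.80
9 Nov – 31 Dec 2009: 53 days × 860 tonnes/day = 45,580 tonnes at €1.73/tonne → €78853.40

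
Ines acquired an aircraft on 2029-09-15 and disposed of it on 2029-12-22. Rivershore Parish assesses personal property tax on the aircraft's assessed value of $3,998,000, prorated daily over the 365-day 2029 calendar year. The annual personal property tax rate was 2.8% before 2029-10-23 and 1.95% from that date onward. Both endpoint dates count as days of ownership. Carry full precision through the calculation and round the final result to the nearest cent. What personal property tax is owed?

2029-09-15 to 2029-10-22: 38 days at 2.8% → $3,998,000 × 2.8% × 38/365 = $11,654.4438
2029-10-23 to 2029-12-22: 61 days at 1.95% → $3,998,000 × 1.95% × 61/365 = $13,029.0986
Total = $24,683.5425

$24,683.54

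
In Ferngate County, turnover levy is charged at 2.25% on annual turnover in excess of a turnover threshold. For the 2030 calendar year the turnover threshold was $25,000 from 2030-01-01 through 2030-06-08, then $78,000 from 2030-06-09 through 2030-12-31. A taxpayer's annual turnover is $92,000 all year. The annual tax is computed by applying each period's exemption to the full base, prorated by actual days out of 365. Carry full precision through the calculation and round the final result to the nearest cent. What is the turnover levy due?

2030-01-01 to 2030-06-08: 159 days, exemption $25,000 → ($92,000 − $25,000) × 2.25% × 159/365 = $656.6918
2030-06-09 to 2030-12-31: 206 days, exemption $78,000 → ($92,000 − $78,000) × 2.25% × 206/365 = $177.7808
Total = $834.4726

$834.47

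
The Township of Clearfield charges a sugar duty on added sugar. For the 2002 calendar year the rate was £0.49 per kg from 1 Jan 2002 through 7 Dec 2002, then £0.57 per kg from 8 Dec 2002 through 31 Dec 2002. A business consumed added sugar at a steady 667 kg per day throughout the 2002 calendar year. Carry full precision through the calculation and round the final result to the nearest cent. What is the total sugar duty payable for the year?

1 Jan – 7 Dec 2002: 341 days × 667 kg/day = 227,447 kg at £0.49/kg → £111,449.03
8 Dec – 31 Dec 2002: 24 days × 667 kg/day = 16,008 kg at £0.57/kg → £9,124.56

£120,573.59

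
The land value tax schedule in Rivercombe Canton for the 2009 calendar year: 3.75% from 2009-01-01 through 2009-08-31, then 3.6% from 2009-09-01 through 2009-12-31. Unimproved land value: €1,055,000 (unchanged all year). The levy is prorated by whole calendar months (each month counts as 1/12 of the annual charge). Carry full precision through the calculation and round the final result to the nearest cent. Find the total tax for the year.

€39,035.00

2009-01-01 to 2009-08-31: 8 months at 3.75% → €1,055,000 × 3.75% × 8/12 = €26,375.0000
2009-09-01 to 2009-12-31: 4 months at 3.6% → €1,055,000 × 3.6% × 4/12 = €12,660.0000
Total = €39,035.0000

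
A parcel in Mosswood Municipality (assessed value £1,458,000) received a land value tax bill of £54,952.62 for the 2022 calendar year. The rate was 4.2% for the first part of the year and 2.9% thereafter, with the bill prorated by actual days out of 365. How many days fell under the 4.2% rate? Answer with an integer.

Let d = days at the first rate; then 365 − d days at the second rate.
£1,458,000 × [4.2%·d + 2.9%·(365−d)] / 365 = £54,952.62
Solving gives d = 244, so the new rate took effect on September 2, 2022.

244 days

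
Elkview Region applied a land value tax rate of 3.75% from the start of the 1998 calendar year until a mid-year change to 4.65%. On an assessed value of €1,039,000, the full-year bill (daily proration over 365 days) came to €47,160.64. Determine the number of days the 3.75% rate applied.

Let d = days at the first rate; then 365 − d days at the second rate.
€1,039,000 × [3.75%·d + 4.65%·(365−d)] / 365 = €47,160.64
Solving gives d = 45, so the new rate took effect on February 15, 1998.

45 days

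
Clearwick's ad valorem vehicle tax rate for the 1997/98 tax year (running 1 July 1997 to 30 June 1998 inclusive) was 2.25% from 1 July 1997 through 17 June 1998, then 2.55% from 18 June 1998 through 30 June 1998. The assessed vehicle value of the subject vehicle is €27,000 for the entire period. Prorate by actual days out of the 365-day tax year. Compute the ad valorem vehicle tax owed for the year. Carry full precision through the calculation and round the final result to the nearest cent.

€610.38

1 July 1997 – 17 June 1998: 352 days at 2.25% → €27,000 × 2.25% × 352/365 = €585.8630
18 June – 30 June 1998: 13 days at 2.55% → €27,000 × 2.55% × 13/365 = €24.5219
Total = €610.3849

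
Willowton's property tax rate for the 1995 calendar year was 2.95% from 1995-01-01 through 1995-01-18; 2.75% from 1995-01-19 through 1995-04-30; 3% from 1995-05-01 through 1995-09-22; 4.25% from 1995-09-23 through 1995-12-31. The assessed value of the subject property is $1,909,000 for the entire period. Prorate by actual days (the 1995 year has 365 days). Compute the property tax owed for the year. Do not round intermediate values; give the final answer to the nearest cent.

1995-01-01 to 1995-01-18: 18 days at 2.95% → $1,909,000 × 2.95% × 18/365 = $2,777.2027
1995-01-19 to 1995-04-30: 102 days at 2.75% → $1,909,000 × 2.75% × 102/365 = $14,670.5342
1995-05-01 to 1995-09-22: 145 days at 3% → $1,909,000 × 3% × 145/365 = $22,751.0959
1995-09-23 to 1995-12-31: 100 days at 4.25% → $1,909,000 × 4.25% × 100/365 = $22,228.0822
Total = $62,426.9151

$62,426.92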